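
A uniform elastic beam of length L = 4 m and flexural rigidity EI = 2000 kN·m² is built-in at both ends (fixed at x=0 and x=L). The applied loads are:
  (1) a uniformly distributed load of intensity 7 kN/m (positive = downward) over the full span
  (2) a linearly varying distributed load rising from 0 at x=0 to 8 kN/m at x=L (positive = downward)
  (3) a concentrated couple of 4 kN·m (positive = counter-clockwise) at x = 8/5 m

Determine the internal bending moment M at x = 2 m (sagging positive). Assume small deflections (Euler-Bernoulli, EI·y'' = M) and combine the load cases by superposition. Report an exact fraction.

Load 1 — uniform load w=7 kN/m over full span:
  M_1 = wLx/2 - wL²/12 - wx²/2 = 7·4·2/2 - 7·4²/12 - 7·2²/2 = 14/3 kN·m
Load 2 — triangular load w₀=8 kN/m (0→w₀ over full span):
  M_2 = 3w₀Lx/20 - w₀L²/30 - w₀x³/(6L) = 3·8·4·2/20 - 8·4²/30 - 8·2³/(6·4) = 8/3 kN·m
Load 3 — applied couple M₀=4 kN·m at a=8/5 m (b=L-a=12/5):
  M_3 = R_Ax - M_A - M₀  [x>a] with R_A=36/25, M_A=12/25 = (36/25)·2 - (12/25) - 4 = -8/5 kN·m
Superposition: M = Σ M_i = 86/15 kN·m ≈ 5.733333 kN·m

M(2) = 86/15 kN·m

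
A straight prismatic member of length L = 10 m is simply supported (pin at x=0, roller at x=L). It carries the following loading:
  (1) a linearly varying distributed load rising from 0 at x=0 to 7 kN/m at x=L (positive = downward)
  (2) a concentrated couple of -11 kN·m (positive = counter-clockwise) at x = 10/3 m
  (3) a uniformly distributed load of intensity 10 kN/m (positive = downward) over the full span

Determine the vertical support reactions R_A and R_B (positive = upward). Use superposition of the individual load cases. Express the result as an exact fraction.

R_A = 1817/30 kN, R_B = 2233/30 kN

Load 1 — triangular load w₀=7 kN/m (0→w₀ over full span):
  R_A = w₀L/6 = 7·10/6 = 35/3 kN
  R_B = w₀L/3 = 7·10/3 = 70/3 kN
Load 2 — applied couple M₀=-11 kN·m at a=10/3 m (b=L-a=20/3):
  R_A = M₀/L = (-11)/10 = -11/10 kN
  R_B = -M₀/L = -(-11)/10 = 11/10 kN
Load 3 — uniform load w=10 kN/m over full span:
  R_A = wL/2 = 10·10/2 = 50 kN
  R_B = wL/2 = 10·10/2 = 50 kN
Superposition: R_A = 1817/30 kN, R_B = 2233/30 kN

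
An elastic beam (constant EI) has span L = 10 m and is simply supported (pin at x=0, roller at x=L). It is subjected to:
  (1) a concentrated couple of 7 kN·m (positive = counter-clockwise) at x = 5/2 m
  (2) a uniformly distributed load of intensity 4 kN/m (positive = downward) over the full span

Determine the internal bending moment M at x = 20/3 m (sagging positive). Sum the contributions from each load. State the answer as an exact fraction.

M(20/3) = 379/9 kN·m

Load 1 — applied couple M₀=7 kN·m at a=5/2 m (b=L-a=15/2):
  M_1 = M₀x/L - M₀  [x>a] = 7·(20/3)/10 - 7 = -7/3 kN·m
Load 2 — uniform load w=4 kN/m over full span:
  M_2 = wx(L-x)/2 = 4·(20/3)·(10-(20/3))/2 = 400/9 kN·m
Superposition: M = Σ M_i = 379/9 kN·m ≈ 42.111111 kN·m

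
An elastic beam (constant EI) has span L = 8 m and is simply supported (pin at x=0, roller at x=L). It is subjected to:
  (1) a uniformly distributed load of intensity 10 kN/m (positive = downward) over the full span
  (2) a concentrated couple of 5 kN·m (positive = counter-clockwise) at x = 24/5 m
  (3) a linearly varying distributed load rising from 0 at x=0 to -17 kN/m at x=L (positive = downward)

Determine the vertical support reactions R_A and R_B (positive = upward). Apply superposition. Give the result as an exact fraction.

R_A = 431/24 kN, R_B = -143/24 kN

Load 1 — uniform load w=10 kN/m over full span:
  R_A = wL/2 = 10·8/2 = 40 kN
  R_B = wL/2 = 10·8/2 = 40 kN
Load 2 — applied couple M₀=5 kN·m at a=24/5 m (b=L-a=16/5):
  R_A = M₀/L = 5/8 kN
  R_B = -M₀/L = -5/8 kN
Load 3 — triangular load w₀=-17 kN/m (0→w₀ over full span):
  R_A = w₀L/6 = (-17)·8/6 = -68/3 kN
  R_B = w₀L/3 = (-17)·8/3 = -136/3 kN
Superposition: R_A = 431/24 kN, R_B = -143/24 kN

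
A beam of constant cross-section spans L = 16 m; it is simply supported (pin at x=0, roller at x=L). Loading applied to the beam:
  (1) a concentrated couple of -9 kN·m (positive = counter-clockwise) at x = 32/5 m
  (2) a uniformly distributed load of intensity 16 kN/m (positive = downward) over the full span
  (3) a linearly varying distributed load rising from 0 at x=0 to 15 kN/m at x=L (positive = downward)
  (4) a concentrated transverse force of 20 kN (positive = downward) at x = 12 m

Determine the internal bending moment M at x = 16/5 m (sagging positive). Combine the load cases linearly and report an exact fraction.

M(16/5) = 11619/25 kN·m

Load 1 — applied couple M₀=-9 kN·m at a=32/5 m (b=L-a=48/5):
  M_1 = M₀x/L  [x≤a] = (-9)·(16/5)/16 = -9/5 kN·m
Load 2 — uniform load w=16 kN/m over full span:
  M_2 = wx(L-x)/2 = 16·(16/5)·(16-(16/5))/2 = 8192/25 kN·m
Load 3 — triangular load w₀=15 kN/m (0→w₀ over full span):
  M_3 = w₀Lx/6 - w₀x³/(6L) = 15·16·(16/5)/6 - 15·(16/5)³/(6·16) = 3072/25 kN·m
Load 4 — point force P=20 kN at a=12 m (b=L-a=4):
  M_4 = Pbx/L  [x≤a] = 20·4·(16/5)/16 = 16 kN·m
Superposition: M = Σ M_i = 11619/25 kN·m ≈ 464.760000 kN·m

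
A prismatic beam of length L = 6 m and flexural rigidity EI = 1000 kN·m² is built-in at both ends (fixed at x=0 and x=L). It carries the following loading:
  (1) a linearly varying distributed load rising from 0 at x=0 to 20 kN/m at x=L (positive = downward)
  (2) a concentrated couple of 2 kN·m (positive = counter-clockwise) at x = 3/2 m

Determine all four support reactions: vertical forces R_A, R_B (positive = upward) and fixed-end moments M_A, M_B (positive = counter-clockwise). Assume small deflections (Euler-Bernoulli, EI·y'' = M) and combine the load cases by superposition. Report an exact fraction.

R_A = 147/8 kN, M_A = 189/8 kN·m, R_B = 333/8 kN, M_B = -283/8 kN·m

Load 1 — triangular load w₀=20 kN/m (0→w₀ over full span):
  R_A = 3w₀L/20 = 3·20·6/20 = 18 kN
  M_A = w₀L²/30 = 20·6²/30 = 24 kN·m
  R_B = 7w₀L/20 = 7·20·6/20 = 42 kN
  M_B = -w₀L²/20 = -20·6²/20 = -36 kN·m
Load 2 — applied couple M₀=2 kN·m at a=3/2 m (b=L-a=9/2):
  R_A = 6M₀ab/L³ = 6·2·(3/2)·(9/2)/6³ = 3/8 kN
  M_A = M₀b(2a-b)/L² = 2·(9/2)·(2·(3/2)-(9/2))/6² = -3/8 kN·m
  R_B = -6M₀ab/L³ = -6·2·(3/2)·(9/2)/6³ = -3/8 kN
  M_B = M₀a(2b-a)/L² = 2·(3/2)·(2·(9/2)-(3/2))/6² = 5/8 kN·m
Superposition: R_A = 147/8 kN, M_A = 189/8 kN·m, R_B = 333/8 kN, M_B = -283/8 kN·m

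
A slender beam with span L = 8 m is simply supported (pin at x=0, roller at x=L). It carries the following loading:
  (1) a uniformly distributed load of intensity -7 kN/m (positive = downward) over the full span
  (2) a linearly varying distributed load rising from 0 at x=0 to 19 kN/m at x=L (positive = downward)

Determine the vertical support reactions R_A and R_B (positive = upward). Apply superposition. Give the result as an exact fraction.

R_A = -8/3 kN, R_B = 68/3 kN

Load 1 — uniform load w=-7 kN/m over full span:
  R_A = wL/2 = (-7)·8/2 = -28 kN
  R_B = wL/2 = (-7)·8/2 = -28 kN
Load 2 — triangular load w₀=19 kN/m (0→w₀ over full span):
  R_A = w₀L/6 = 19·8/6 = 76/3 kN
  R_B = w₀L/3 = 19·8/3 = 152/3 kN
Superposition: R_A = -8/3 kN, R_B = 68/3 kN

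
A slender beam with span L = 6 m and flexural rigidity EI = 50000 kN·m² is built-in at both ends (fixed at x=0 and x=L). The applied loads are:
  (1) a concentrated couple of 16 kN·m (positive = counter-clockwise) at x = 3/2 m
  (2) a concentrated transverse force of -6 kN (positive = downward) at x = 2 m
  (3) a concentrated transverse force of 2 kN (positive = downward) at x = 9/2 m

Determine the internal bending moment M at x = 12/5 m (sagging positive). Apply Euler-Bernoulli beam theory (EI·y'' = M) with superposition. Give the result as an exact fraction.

M(12/5) = -2051/240 kN·m

Load 1 — applied couple M₀=16 kN·m at a=3/2 m (b=L-a=9/2):
  M_1 = R_Ax - M_A - M₀  [x>a] with R_A=3, M_A=-3 = 3·(12/5) - (-3) - 16 = -29/5 kN·m
Load 2 — point force P=-6 kN at a=2 m (b=L-a=4):
  M_2 = Pa²(a+3b)(L-x)/L³ - Pa²b/L²  [x>a] = (-6)·2²·(2+3·4)·(6-(12/5))/6³ - (-6)·2²·4/6² = -44/15 kN·m
Load 3 — point force P=2 kN at a=9/2 m (b=L-a=3/2):
  M_3 = Pb²(3a+b)x/L³ - Pab²/L²  [x≤a] = 2·(3/2)²·(3·(9/2)+(3/2))·(12/5)/6³ - 2·(9/2)·(3/2)²/6² = 3/16 kN·m
Superposition: M = Σ M_i = -2051/240 kN·m ≈ -8.545833 kN·m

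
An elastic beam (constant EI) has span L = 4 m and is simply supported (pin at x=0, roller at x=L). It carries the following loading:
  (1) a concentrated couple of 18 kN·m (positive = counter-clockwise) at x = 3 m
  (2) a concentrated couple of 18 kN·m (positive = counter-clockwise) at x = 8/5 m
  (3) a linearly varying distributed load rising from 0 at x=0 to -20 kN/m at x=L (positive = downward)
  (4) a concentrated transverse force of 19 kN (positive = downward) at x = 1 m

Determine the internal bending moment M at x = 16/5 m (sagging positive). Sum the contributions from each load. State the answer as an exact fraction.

M(16/5) = -469/25 kN·m

Load 1 — applied couple M₀=18 kN·m at a=3 m (b=L-a=1):
  M_1 = M₀x/L - M₀  [x>a] = 18·(16/5)/4 - 18 = -18/5 kN·m
Load 2 — applied couple M₀=18 kN·m at a=8/5 m (b=L-a=12/5):
  M_2 = M₀x/L - M₀  [x>a] = 18·(16/5)/4 - 18 = -18/5 kN·m
Load 3 — triangular load w₀=-20 kN/m (0→w₀ over full span):
  M_3 = w₀Lx/6 - w₀x³/(6L) = (-20)·4·(16/5)/6 - (-20)·(16/5)³/(6·4) = -384/25 kN·m
Load 4 — point force P=19 kN at a=1 m (b=L-a=3):
  M_4 = Pa(L-x)/L  [x>a] = 19·1·(4-(16/5))/4 = 19/5 kN·m
Superposition: M = Σ M_i = -469/25 kN·m ≈ -18.760000 kN·m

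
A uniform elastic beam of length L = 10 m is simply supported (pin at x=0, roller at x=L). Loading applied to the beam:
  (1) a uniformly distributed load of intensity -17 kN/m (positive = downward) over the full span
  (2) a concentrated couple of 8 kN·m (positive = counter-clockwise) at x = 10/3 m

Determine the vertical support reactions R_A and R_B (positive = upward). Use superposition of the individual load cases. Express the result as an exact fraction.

R_A = -421/5 kN, R_B = -429/5 kN

Load 1 — uniform load w=-17 kN/m over full span:
  R_A = wL/2 = (-17)·10/2 = -85 kN
  R_B = wL/2 = (-17)·10/2 = -85 kN
Load 2 — applied couple M₀=8 kN·m at a=10/3 m (b=L-a=20/3):
  R_A = M₀/L = 8/10 = 4/5 kN
  R_B = -M₀/L = -8/10 = -4/5 kN
Superposition: R_A = -421/5 kN, R_B = -429/5 kN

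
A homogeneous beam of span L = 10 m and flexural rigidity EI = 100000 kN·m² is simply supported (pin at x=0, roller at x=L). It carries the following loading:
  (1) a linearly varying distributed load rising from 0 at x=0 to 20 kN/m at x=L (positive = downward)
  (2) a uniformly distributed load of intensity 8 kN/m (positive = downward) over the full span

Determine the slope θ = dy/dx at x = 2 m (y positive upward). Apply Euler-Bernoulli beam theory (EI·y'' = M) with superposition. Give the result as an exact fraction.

Load 1 — triangular load w₀=20 kN/m (0→w₀ over full span):
  θ_1 = -w₀(7L⁴-30L²x²+15x⁴)/(360LEI) = -20·(7·10⁴-30·10²·2²+15·2⁴)/(360·10·100000) = -91/28125 rad
Load 2 — uniform load w=8 kN/m over full span:
  θ_2 = -w(L³-6Lx²+4x³)/(24EI) = -8·(10³-6·10·2²+4·2³)/(24·100000) = -33/12500 rad
Superposition: θ = Σ θ_i = -661/112500 rad ≈ -0.005876 rad

θ(2) = -661/112500 rad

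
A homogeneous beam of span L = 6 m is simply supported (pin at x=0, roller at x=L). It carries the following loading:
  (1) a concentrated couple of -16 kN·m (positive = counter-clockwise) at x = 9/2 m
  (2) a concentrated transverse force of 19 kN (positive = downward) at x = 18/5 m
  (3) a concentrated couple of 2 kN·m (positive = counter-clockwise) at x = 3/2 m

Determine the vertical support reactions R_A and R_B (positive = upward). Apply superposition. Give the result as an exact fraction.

Load 1 — applied couple M₀=-16 kN·m at a=9/2 m (b=L-a=3/2):
  R_A = M₀/L = (-16)/6 = -8/3 kN
  R_B = -M₀/L = -(-16)/6 = 8/3 kN
Load 2 — point force P=19 kN at a=18/5 m (b=L-a=12/5):
  R_A = Pb/L = 19·(12/5)/6 = 38/5 kN
  R_B = Pa/L = 19·(18/5)/6 = 57/5 kN
Load 3 — applied couple M₀=2 kN·m at a=3/2 m (b=L-a=9/2):
  R_A = M₀/L = 2/6 = 1/3 kN
  R_B = -M₀/L = -2/6 = -1/3 kN
Superposition: R_A = 79/15 kN, R_B = 206/15 kN

R_A = 79/15 kN, R_B = 206/15 kN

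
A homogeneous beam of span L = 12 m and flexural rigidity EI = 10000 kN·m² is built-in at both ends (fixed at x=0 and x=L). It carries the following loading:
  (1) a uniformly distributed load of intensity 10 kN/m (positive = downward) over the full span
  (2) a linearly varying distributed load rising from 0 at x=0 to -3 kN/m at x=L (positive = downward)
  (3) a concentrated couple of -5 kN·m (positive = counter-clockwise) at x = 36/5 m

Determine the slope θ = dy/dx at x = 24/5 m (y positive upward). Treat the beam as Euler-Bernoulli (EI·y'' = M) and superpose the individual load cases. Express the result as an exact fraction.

θ(24/5) = -2184/390625 rad

Load 1 — uniform load w=10 kN/m over full span:
  θ_1 = -wx(L-x)(L-2x)/(12EI) = -10·(24/5)·(12-(24/5))·(12-2·(24/5))/(12·10000) = -108/15625 rad
Load 2 — triangular load w₀=-3 kN/m (0→w₀ over full span):
  θ_2 = -w₀(2x(L-x)(L-2x)(x+2L)+x²(L-x)²)/(120LEI) = -(-3)·(2·(24/5)·(12-(24/5))·(12-2·(24/5))·((24/5)+2·12)+(24/5)²·(12-(24/5))²)/(120·12·10000) = 486/390625 rad
Load 3 — applied couple M₀=-5 kN·m at a=36/5 m (b=L-a=24/5):
  θ_3 = (R_Ax²/2 - M_Ax)/EI  [x≤a] with R_A=-3/5, M_A=-8/5 = ((-3/5)·(24/5)²/2 - (-8/5)·(24/5))/10000 = 6/78125 rad
Superposition: θ = Σ θ_i = -2184/390625 rad ≈ -0.005591 rad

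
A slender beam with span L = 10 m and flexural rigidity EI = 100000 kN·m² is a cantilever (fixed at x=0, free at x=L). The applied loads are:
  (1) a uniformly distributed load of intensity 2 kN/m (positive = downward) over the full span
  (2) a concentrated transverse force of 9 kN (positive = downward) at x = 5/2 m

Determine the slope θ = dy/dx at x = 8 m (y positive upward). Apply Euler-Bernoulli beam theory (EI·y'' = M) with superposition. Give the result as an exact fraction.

θ(8) = -8611/2400000 rad

Load 1 — uniform load w=2 kN/m over full span:
  θ_1 = -wx(x²-3Lx+3L²)/(6EI) = -2·8·(8²-3·10·8+3·10²)/(6·100000) = -31/9375 rad
Load 2 — point force P=9 kN at a=5/2 m (b=L-a=15/2):
  θ_2 = -Pa²/(2EI)  [x>a] = -9·(5/2)²/(2·100000) = -9/32000 rad
Superposition: θ = Σ θ_i = -8611/2400000 rad ≈ -0.003588 rad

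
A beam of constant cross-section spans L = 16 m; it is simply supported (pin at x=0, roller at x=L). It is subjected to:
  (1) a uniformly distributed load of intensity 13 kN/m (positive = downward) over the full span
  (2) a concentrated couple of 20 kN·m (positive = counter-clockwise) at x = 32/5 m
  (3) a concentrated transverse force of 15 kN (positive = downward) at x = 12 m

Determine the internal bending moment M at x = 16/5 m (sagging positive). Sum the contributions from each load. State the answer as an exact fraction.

M(16/5) = 7056/25 kN·m

Load 1 — uniform load w=13 kN/m over full span:
  M_1 = wx(L-x)/2 = 13·(16/5)·(16-(16/5))/2 = 6656/25 kN·m
Load 2 — applied couple M₀=20 kN·m at a=32/5 m (b=L-a=48/5):
  M_2 = M₀x/L  [x≤a] = 20·(16/5)/16 = 4 kN·m
Load 3 — point force P=15 kN at a=12 m (b=L-a=4):
  M_3 = Pbx/L  [x≤a] = 15·4·(16/5)/16 = 12 kN·m
Superposition: M = Σ M_i = 7056/25 kN·m ≈ 282.240000 kN·m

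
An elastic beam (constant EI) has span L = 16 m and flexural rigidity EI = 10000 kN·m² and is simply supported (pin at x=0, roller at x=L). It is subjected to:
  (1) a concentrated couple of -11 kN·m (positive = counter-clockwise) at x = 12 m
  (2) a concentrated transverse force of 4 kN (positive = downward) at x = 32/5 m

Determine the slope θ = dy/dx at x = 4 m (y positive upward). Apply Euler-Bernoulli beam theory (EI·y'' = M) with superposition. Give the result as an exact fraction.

Load 1 — applied couple M₀=-11 kN·m at a=12 m (b=L-a=4):
  θ_1 = (M₀x²/(2L)+C₁)/EI  [x≤a] with C₁=M₀(3b²-L²)/(6L)=143/6 = ((-11)·4²/(2·16)+(143/6))/10000 = 11/6000 rad
Load 2 — point force P=4 kN at a=32/5 m (b=L-a=48/5):
  θ_2 = -Pb(L²-b²-3x²)/(6LEI)  [x≤a] = -4·(48/5)·(16²-(48/5)²-3·4²)/(6·16·10000) = -362/78125 rad
Superposition: θ = Σ θ_i = -10501/3750000 rad ≈ -0.002800 rad

θ(4) = -10501/3750000 rad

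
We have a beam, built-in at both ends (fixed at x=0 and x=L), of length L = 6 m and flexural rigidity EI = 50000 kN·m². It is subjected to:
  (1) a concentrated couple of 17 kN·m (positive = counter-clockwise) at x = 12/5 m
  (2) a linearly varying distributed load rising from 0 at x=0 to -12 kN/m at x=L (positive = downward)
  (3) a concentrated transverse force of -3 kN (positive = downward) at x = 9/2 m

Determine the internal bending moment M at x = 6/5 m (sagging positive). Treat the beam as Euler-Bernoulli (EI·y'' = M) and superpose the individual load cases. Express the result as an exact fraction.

M(6/5) = 20613/4000 kN·m

Load 1 — applied couple M₀=17 kN·m at a=12/5 m (b=L-a=18/5):
  M_1 = R_Ax - M_A  [x≤a] with R_A=102/25, M_A=51/25 = (102/25)·(6/5) - (51/25) = 357/125 kN·m
Load 2 — triangular load w₀=-12 kN/m (0→w₀ over full span):
  M_2 = 3w₀Lx/20 - w₀L²/30 - w₀x³/(6L) = 3·(-12)·6·(6/5)/20 - (-12)·6²/30 - (-12)·(6/5)³/(6·6) = 252/125 kN·m
Load 3 — point force P=-3 kN at a=9/2 m (b=L-a=3/2):
  M_3 = Pb²(3a+b)x/L³ - Pab²/L²  [x≤a] = (-3)·(3/2)²·(3·(9/2)+(3/2))·(6/5)/6³ - (-3)·(9/2)·(3/2)²/6² = 9/32 kN·m
Superposition: M = Σ M_i = 20613/4000 kN·m ≈ 5.153250 kN·m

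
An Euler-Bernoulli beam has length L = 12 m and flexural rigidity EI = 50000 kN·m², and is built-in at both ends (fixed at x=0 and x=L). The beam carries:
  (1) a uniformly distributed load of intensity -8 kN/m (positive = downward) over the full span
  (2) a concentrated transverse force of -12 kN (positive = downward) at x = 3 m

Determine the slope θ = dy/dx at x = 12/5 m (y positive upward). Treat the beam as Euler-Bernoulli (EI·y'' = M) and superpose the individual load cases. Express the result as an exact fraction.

Load 1 — uniform load w=-8 kN/m over full span:
  θ_1 = -wx(L-x)(L-2x)/(12EI) = -(-8)·(12/5)·(12-(12/5))·(12-2·(12/5))/(12·50000) = 864/390625 rad
Load 2 — point force P=-12 kN at a=3 m (b=L-a=9):
  θ_2 = -Pb²x(2aL-(3a+b)x)/(2L³EI)  [x≤a] = -(-12)·9²·(12/5)·(2·3·12-(3·3+9)·(12/5))/(2·12³·50000) = 243/625000 rad
Superposition: θ = Σ θ_i = 8127/3125000 rad ≈ 0.002601 rad

θ(12/5) = 8127/3125000 rad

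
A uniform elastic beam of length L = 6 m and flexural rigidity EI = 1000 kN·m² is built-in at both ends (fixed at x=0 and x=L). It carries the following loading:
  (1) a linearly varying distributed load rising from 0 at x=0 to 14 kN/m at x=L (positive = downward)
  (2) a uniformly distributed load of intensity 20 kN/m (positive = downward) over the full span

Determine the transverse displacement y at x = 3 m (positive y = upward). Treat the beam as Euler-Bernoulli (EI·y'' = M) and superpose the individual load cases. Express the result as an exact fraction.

y(3) = -729/8000 m

Load 1 — triangular load w₀=14 kN/m (0→w₀ over full span):
  y_1 = -w₀x²(L-x)²(x+2L)/(120LEI) = -14·3²·(6-3)²·(3+2·6)/(120·6·1000) = -189/8000 m
Load 2 — uniform load w=20 kN/m over full span:
  y_2 = -wx²(L-x)²/(24EI) = -20·3²·(6-3)²/(24·1000) = -27/400 m
Superposition: y = Σ y_i = -729/8000 m ≈ -0.091125 m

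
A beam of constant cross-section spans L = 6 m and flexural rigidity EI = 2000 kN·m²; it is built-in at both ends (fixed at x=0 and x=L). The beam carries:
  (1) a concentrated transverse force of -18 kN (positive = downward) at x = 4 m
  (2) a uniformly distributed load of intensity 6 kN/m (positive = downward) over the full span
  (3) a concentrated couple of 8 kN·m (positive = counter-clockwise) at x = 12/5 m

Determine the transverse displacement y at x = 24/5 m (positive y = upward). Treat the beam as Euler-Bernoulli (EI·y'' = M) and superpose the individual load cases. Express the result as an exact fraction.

Load 1 — point force P=-18 kN at a=4 m (b=L-a=2):
  y_1 = -Pa²(L-x)²(3bL-(3b+a)(L-x))/(6L³EI)  [x>a] = -(-18)·4²·(6-(24/5))²·(3·2·6-(3·2+4)·(6-(24/5)))/(6·6³·2000) = 12/3125 m
Load 2 — uniform load w=6 kN/m over full span:
  y_2 = -wx²(L-x)²/(24EI) = -6·(24/5)²·(6-(24/5))²/(24·2000) = -324/78125 m
Load 3 — applied couple M₀=8 kN·m at a=12/5 m (b=L-a=18/5):
  y_3 = (R_Ax³/6 - M_Ax²/2 - M₀(x-a)²/2)/EI  [x>a] with R_A=48/25, M_A=24/25 = ((48/25)·(24/5)³/6 - (24/25)·(24/5)²/2 - 8·((24/5)-(12/5))²/2)/2000 = 252/390625 m
Superposition: y = Σ y_i = 132/390625 m ≈ 0.000338 m

y(24/5) = 132/390625 m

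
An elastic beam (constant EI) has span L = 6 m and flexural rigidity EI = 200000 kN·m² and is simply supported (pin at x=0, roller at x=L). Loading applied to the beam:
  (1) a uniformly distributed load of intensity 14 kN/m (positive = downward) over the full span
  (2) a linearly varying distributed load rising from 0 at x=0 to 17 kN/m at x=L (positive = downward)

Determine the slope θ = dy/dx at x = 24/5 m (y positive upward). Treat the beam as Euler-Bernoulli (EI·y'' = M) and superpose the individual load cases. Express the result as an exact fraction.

Load 1 — uniform load w=14 kN/m over full span:
  θ_1 = -w(L³-6Lx²+4x³)/(24EI) = -14·(6³-6·6·(24/5)²+4·(24/5)³)/(24·200000) = 6237/12500000 rad
Load 2 — triangular load w₀=17 kN/m (0→w₀ over full span):
  θ_2 = -w₀(7L⁴-30L²x²+15x⁴)/(360LEI) = -17·(7·6⁴-30·6²·(24/5)²+15·(24/5)⁴)/(360·6·200000) = 38607/125000000 rad
Superposition: θ = Σ θ_i = 100977/125000000 rad ≈ 0.000808 rad

θ(24/5) = 100977/125000000 rad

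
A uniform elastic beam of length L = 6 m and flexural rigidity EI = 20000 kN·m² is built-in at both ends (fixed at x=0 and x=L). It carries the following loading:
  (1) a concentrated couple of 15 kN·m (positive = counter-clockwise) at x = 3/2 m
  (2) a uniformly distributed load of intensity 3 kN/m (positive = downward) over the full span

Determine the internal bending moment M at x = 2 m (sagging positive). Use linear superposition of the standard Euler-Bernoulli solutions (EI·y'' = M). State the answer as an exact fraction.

Load 1 — applied couple M₀=15 kN·m at a=3/2 m (b=L-a=9/2):
  M_1 = R_Ax - M_A - M₀  [x>a] with R_A=45/16, M_A=-45/16 = (45/16)·2 - (-45/16) - 15 = -105/16 kN·m
Load 2 — uniform load w=3 kN/m over full span:
  M_2 = wLx/2 - wL²/12 - wx²/2 = 3·6·2/2 - 3·6²/12 - 3·2²/2 = 3 kN·m
Superposition: M = Σ M_i = -57/16 kN·m ≈ -3.562500 kN·m

M(2) = -57/16 kN·m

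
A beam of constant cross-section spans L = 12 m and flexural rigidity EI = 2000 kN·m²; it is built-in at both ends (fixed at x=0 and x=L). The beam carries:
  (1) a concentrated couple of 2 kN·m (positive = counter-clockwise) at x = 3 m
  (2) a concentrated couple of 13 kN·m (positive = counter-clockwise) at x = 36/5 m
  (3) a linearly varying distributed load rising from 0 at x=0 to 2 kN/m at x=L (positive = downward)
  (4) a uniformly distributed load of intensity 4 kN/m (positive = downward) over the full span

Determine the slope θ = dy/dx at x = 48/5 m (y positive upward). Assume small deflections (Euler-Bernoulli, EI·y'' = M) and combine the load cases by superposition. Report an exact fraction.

θ(48/5) = 10911/312500 rad

Load 1 — applied couple M₀=2 kN·m at a=3 m (b=L-a=9):
  θ_1 = (R_Ax²/2 - M_Ax - M₀(x-a))/EI  [x>a] with R_A=3/16, M_A=-3/8 = ((3/16)·(48/5)²/2 - (-3/8)·(48/5) - 2·((48/5)-3))/2000 = -3/6250 rad
Load 2 — applied couple M₀=13 kN·m at a=36/5 m (b=L-a=24/5):
  θ_2 = (R_Ax²/2 - M_Ax - M₀(x-a))/EI  [x>a] with R_A=39/25, M_A=104/25 = ((39/25)·(48/5)²/2 - (104/25)·(48/5) - 13·((48/5)-(36/5)))/2000 = 117/312500 rad
Load 3 — triangular load w₀=2 kN/m (0→w₀ over full span):
  θ_3 = -w₀(2x(L-x)(L-2x)(x+2L)+x²(L-x)²)/(120LEI) = -2·(2·(48/5)·(12-(48/5))·(12-2·(48/5))·((48/5)+2·12)+(48/5)²·(12-(48/5))²)/(120·12·2000) = 576/78125 rad
Load 4 — uniform load w=4 kN/m over full span:
  θ_4 = -wx(L-x)(L-2x)/(12EI) = -4·(48/5)·(12-(48/5))·(12-2·(48/5))/(12·2000) = 432/15625 rad
Superposition: θ = Σ θ_i = 10911/312500 rad ≈ 0.034915 rad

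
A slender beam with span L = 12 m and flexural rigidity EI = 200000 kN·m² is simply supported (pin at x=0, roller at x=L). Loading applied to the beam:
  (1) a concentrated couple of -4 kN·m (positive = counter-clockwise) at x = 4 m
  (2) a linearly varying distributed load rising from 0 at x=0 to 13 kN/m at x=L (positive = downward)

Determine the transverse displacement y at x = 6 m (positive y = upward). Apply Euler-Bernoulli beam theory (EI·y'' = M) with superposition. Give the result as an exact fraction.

Load 1 — applied couple M₀=-4 kN·m at a=4 m (b=L-a=8):
  y_1 = (M₀x³/(6L)-M₀(x-a)²/2+C₁x)/EI  [x>a] with C₁=M₀(3b²-L²)/(6L)=-8/3 = ((-4)·6³/(6·12)-(-4)·(6-4)²/2+(-8/3)·6)/200000 = -1/10000 m
Load 2 — triangular load w₀=13 kN/m (0→w₀ over full span):
  y_2 = -w₀x(7L⁴-10L²x²+3x⁴)/(360LEI) = -13·6·(7·12⁴-10·12²·6²+3·6⁴)/(360·12·200000) = -351/40000 m
Superposition: y = Σ y_i = -71/8000 m ≈ -0.008875 m

y(6) = -71/8000 m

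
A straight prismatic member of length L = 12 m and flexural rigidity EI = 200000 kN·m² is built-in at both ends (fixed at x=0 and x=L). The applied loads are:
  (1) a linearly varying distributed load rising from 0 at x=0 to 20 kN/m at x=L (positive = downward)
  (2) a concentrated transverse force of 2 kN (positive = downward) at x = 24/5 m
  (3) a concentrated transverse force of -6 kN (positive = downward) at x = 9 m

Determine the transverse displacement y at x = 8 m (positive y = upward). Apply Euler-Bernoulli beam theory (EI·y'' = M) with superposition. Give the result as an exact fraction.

y(8) = -123197/56250000 m

Load 1 — triangular load w₀=20 kN/m (0→w₀ over full span):
  y_1 = -w₀x²(L-x)²(x+2L)/(120LEI) = -20·8²·(12-8)²·(8+2·12)/(120·12·200000) = -64/28125 m
Load 2 — point force P=2 kN at a=24/5 m (b=L-a=36/5):
  y_2 = -Pa²(L-x)²(3bL-(3b+a)(L-x))/(6L³EI)  [x>a] = -2·(24/5)²·(12-8)²·(3·(36/5)·12-(3·(36/5)+(24/5))·(12-8))/(6·12³·200000) = -64/1171875 m
Load 3 — point force P=-6 kN at a=9 m (b=L-a=3):
  y_3 = -Pb²x²(3aL-(3a+b)x)/(6L³EI)  [x≤a] = -(-6)·3²·8²·(3·9·12-(3·9+3)·8)/(6·12³·200000) = 7/50000 m
Superposition: y = Σ y_i = -123197/56250000 m ≈ -0.002190 m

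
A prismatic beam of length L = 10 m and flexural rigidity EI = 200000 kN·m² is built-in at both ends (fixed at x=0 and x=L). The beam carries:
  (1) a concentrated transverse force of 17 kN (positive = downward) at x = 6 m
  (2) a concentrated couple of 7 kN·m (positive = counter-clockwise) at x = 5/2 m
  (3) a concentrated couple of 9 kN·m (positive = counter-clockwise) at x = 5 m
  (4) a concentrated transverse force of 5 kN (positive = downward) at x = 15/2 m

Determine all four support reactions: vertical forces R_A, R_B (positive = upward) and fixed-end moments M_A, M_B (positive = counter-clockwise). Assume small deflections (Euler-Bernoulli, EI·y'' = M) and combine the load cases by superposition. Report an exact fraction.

R_A = 35611/4000 kN, M_A = 15681/800 kN·m, R_B = 52389/4000 kN, M_B = -21659/800 kN·m

Load 1 — point force P=17 kN at a=6 m (b=L-a=4):
  R_A = Pb²(3a+b)/L³ = 17·4²·(3·6+4)/10³ = 748/125 kN
  M_A = Pab²/L² = 17·6·4²/10² = 408/25 kN·m
  R_B = Pa²(a+3b)/L³ = 17·6²·(6+3·4)/10³ = 1377/125 kN
  M_B = -Pa²b/L² = -17·6²·4/10² = -612/25 kN·m
Load 2 — applied couple M₀=7 kN·m at a=5/2 m (b=L-a=15/2):
  R_A = 6M₀ab/L³ = 6·7·(5/2)·(15/2)/10³ = 63/80 kN
  M_A = M₀b(2a-b)/L² = 7·(15/2)·(2·(5/2)-(15/2))/10² = -21/16 kN·m
  R_B = -6M₀ab/L³ = -6·7·(5/2)·(15/2)/10³ = -63/80 kN
  M_B = M₀a(2b-a)/L² = 7·(5/2)·(2·(15/2)-(5/2))/10² = 35/16 kN·m
Load 3 — applied couple M₀=9 kN·m at a=5 m (b=L-a=5):
  R_A = 6M₀ab/L³ = 6·9·5·5/10³ = 27/20 kN
  M_A = M₀b(2a-b)/L² = 9·5·(2·5-5)/10² = 9/4 kN·m
  R_B = -6M₀ab/L³ = -6·9·5·5/10³ = -27/20 kN
  M_B = M₀a(2b-a)/L² = 9·5·(2·5-5)/10² = 9/4 kN·m
Load 4 — point force P=5 kN at a=15/2 m (b=L-a=5/2):
  R_A = Pb²(3a+b)/L³ = 5·(5/2)²·(3·(15/2)+(5/2))/10³ = 25/32 kN
  M_A = Pab²/L² = 5·(15/2)·(5/2)²/10² = 75/32 kN·m
  R_B = Pa²(a+3b)/L³ = 5·(15/2)²·((15/2)+3·(5/2))/10³ = 135/32 kN
  M_B = -Pa²b/L² = -5·(15/2)²·(5/2)/10² = -225/32 kN·m
Superposition: R_A = 35611/4000 kN, M_A = 15681/800 kN·m, R_B = 52389/4000 kN, M_B = -21659/800 kN·m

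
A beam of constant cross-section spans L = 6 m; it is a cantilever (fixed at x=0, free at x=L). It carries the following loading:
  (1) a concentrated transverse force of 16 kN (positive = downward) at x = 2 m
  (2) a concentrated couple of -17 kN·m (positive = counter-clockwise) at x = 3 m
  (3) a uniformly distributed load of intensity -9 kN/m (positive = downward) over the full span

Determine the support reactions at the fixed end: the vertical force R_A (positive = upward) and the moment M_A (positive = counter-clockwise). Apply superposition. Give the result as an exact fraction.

R_A = -38 kN, M_A = -113 kN·m

Load 1 — point force P=16 kN at a=2 m (b=L-a=4):
  R_A = P = 16 kN
  M_A = Pa = 16·2 = 32 kN·m
Load 2 — applied couple M₀=-17 kN·m at a=3 m (b=L-a=3):
  R_A = 0 kN
  M_A = -M₀ = -(-17) = 17 kN·m
Load 3 — uniform load w=-9 kN/m over full span:
  R_A = wL = (-9)·6 = -54 kN
  M_A = wL²/2 = (-9)·6²/2 = -162 kN·m
Superposition: R_A = -38 kN, M_A = -113 kN·m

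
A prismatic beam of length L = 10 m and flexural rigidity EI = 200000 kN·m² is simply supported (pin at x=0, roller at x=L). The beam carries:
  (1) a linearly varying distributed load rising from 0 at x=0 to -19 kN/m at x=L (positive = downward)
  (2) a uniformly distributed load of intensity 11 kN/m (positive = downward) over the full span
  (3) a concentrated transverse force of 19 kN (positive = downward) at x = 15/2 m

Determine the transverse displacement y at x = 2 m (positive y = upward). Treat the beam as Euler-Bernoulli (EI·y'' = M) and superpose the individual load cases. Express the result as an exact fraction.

y(2) = -118239/80000000 m

Load 1 — triangular load w₀=-19 kN/m (0→w₀ over full span):
  y_1 = -w₀x(7L⁴-10L²x²+3x⁴)/(360LEI) = -(-19)·2·(7·10⁴-10·10²·2²+3·2⁴)/(360·10·200000) = 817/234375 m
Load 2 — uniform load w=11 kN/m over full span:
  y_2 = -wx(L³-2Lx²+x³)/(24EI) = -11·2·(10³-2·10·2²+2³)/(24·200000) = -319/75000 m
Load 3 — point force P=19 kN at a=15/2 m (b=L-a=5/2):
  y_3 = -Pbx(L²-b²-x²)/(6LEI)  [x≤a] = -19·(5/2)·2·(10²-(5/2)²-2²)/(6·10·200000) = -6821/9600000 m
Superposition: y = Σ y_i = -118239/80000000 m ≈ -0.001478 m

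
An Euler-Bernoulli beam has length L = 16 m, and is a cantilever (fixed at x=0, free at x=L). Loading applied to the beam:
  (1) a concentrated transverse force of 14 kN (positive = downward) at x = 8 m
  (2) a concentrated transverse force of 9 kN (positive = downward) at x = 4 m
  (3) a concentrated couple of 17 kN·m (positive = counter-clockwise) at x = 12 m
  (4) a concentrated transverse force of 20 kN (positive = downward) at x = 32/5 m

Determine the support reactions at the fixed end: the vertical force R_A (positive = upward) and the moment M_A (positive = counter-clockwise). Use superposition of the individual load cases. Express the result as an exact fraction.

Load 1 — point force P=14 kN at a=8 m (b=L-a=8):
  R_A = P = 14 kN
  M_A = Pa = 14·8 = 112 kN·m
Load 2 — point force P=9 kN at a=4 m (b=L-a=12):
  R_A = P = 9 kN
  M_A = Pa = 9·4 = 36 kN·m
Load 3 — applied couple M₀=17 kN·m at a=12 m (b=L-a=4):
  R_A = 0 kN
  M_A = -M₀ = -17 kN·m
Load 4 — point force P=20 kN at a=32/5 m (b=L-a=48/5):
  R_A = P = 20 kN
  M_A = Pa = 20·(32/5) = 128 kN·m
Superposition: R_A = 43 kN, M_A = 259 kN·m

R_A = 43 kN, M_A = 259 kN·m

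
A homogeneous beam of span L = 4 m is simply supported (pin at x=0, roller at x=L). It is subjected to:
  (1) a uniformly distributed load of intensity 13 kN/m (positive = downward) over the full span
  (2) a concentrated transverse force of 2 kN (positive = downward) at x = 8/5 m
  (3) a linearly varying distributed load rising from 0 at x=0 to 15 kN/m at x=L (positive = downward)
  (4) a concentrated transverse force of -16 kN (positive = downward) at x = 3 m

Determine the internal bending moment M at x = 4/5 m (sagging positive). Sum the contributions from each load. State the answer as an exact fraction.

Load 1 — uniform load w=13 kN/m over full span:
  M_1 = wx(L-x)/2 = 13·(4/5)·(4-(4/5))/2 = 416/25 kN·m
Load 2 — point force P=2 kN at a=8/5 m (b=L-a=12/5):
  M_2 = Pbx/L  [x≤a] = 2·(12/5)·(4/5)/4 = 24/25 kN·m
Load 3 — triangular load w₀=15 kN/m (0→w₀ over full span):
  M_3 = w₀Lx/6 - w₀x³/(6L) = 15·4·(4/5)/6 - 15·(4/5)³/(6·4) = 192/25 kN·m
Load 4 — point force P=-16 kN at a=3 m (b=L-a=1):
  M_4 = Pbx/L  [x≤a] = (-16)·1·(4/5)/4 = -16/5 kN·m
Superposition: M = Σ M_i = 552/25 kN·m ≈ 22.080000 kN·m

M(4/5) = 552/25 kN·m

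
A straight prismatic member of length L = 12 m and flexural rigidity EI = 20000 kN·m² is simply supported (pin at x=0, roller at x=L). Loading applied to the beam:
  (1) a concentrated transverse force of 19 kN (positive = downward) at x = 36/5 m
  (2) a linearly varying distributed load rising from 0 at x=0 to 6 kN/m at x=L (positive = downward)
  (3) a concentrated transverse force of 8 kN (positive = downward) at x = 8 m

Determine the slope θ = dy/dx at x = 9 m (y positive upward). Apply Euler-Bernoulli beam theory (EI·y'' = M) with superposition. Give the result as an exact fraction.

θ(9) = 5735297/360000000 rad

Load 1 — point force P=19 kN at a=36/5 m (b=L-a=24/5):
  θ_1 = -Pa(2L²-6Lx+3x²+a²)/(6LEI)  [x>a] = -19·(36/5)·(2·12²-6·12·9+3·9²+(36/5)²)/(6·12·20000) = 30951/5000000 rad
Load 2 — triangular load w₀=6 kN/m (0→w₀ over full span):
  θ_2 = -w₀(7L⁴-30L²x²+15x⁴)/(360LEI) = -6·(7·12⁴-30·12²·9²+15·9⁴)/(360·12·20000) = 11817/1600000 rad
Load 3 — point force P=8 kN at a=8 m (b=L-a=4):
  θ_3 = -Pa(2L²-6Lx+3x²+a²)/(6LEI)  [x>a] = -8·8·(2·12²-6·12·9+3·9²+8²)/(6·12·20000) = 53/22500 rad
Superposition: θ = Σ θ_i = 5735297/360000000 rad ≈ 0.015931 rad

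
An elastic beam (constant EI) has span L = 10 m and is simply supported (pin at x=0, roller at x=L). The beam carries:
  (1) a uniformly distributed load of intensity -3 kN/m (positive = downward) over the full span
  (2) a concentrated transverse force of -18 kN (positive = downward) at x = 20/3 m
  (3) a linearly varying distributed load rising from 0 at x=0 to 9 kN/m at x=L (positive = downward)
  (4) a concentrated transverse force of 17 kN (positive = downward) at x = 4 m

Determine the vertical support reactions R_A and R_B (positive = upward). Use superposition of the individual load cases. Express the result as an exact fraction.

R_A = 21/5 kN, R_B = 49/5 kN

Load 1 — uniform load w=-3 kN/m over full span:
  R_A = wL/2 = (-3)·10/2 = -15 kN
  R_B = wL/2 = (-3)·10/2 = -15 kN
Load 2 — point force P=-18 kN at a=20/3 m (b=L-a=10/3):
  R_A = Pb/L = (-18)·(10/3)/10 = -6 kN
  R_B = Pa/L = (-18)·(20/3)/10 = -12 kN
Load 3 — triangular load w₀=9 kN/m (0→w₀ over full span):
  R_A = w₀L/6 = 9·10/6 = 15 kN
  R_B = w₀L/3 = 9·10/3 = 30 kN
Load 4 — point force P=17 kN at a=4 m (b=L-a=6):
  R_A = Pb/L = 17·6/10 = 51/5 kN
  R_B = Pa/L = 17·4/10 = 34/5 kN
Superposition: R_A = 21/5 kN, R_B = 49/5 kN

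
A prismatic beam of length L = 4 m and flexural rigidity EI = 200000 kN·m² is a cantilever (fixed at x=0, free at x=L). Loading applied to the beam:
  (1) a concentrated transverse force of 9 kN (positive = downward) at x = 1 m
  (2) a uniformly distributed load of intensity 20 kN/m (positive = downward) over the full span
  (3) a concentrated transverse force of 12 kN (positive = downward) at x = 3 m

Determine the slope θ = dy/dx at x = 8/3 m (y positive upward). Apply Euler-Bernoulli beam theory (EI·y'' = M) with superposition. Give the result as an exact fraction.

θ(8/3) = -42649/32400000 rad

Load 1 — point force P=9 kN at a=1 m (b=L-a=3):
  θ_1 = -Pa²/(2EI)  [x>a] = -9·1²/(2·200000) = -9/400000 rad
Load 2 — uniform load w=20 kN/m over full span:
  θ_2 = -wx(x²-3Lx+3L²)/(6EI) = -20·(8/3)·((8/3)²-3·4·(8/3)+3·4²)/(6·200000) = -52/50625 rad
Load 3 — point force P=12 kN at a=3 m (b=L-a=1):
  θ_3 = -Px(2a-x)/(2EI)  [x≤a] = -12·(8/3)·(2·3-(8/3))/(2·200000) = -1/3750 rad
Superposition: θ = Σ θ_i = -42649/32400000 rad ≈ -0.001316 rad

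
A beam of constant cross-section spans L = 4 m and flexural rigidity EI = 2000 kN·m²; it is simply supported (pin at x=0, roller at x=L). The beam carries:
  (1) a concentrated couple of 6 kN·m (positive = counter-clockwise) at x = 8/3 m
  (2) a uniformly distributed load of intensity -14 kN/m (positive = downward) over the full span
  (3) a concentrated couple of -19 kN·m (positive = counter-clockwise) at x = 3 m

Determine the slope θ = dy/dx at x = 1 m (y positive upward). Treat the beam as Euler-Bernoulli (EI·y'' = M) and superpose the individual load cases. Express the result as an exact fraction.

θ(1) = 19/1200 rad

Load 1 — applied couple M₀=6 kN·m at a=8/3 m (b=L-a=4/3):
  θ_1 = (M₀x²/(2L)+C₁)/EI  [x≤a] with C₁=M₀(3b²-L²)/(6L)=-8/3 = (6·1²/(2·4)+(-8/3))/2000 = -23/24000 rad
Load 2 — uniform load w=-14 kN/m over full span:
  θ_2 = -w(L³-6Lx²+4x³)/(24EI) = -(-14)·(4³-6·4·1²+4·1³)/(24·2000) = 77/6000 rad
Load 3 — applied couple M₀=-19 kN·m at a=3 m (b=L-a=1):
  θ_3 = (M₀x²/(2L)+C₁)/EI  [x≤a] with C₁=M₀(3b²-L²)/(6L)=247/24 = ((-19)·1²/(2·4)+(247/24))/2000 = 19/4800 rad
Superposition: θ = Σ θ_i = 19/1200 rad ≈ 0.015833 rad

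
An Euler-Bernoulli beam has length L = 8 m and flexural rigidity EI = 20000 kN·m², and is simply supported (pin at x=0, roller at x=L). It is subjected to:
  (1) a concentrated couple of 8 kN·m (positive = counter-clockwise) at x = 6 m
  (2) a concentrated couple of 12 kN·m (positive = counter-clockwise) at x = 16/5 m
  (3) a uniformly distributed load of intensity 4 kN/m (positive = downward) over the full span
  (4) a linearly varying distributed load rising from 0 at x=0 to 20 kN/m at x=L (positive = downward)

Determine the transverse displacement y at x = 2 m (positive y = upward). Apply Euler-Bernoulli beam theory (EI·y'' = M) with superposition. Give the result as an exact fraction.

y(2) = -9877/375000 m

Load 1 — applied couple M₀=8 kN·m at a=6 m (b=L-a=2):
  y_1 = (M₀x³/(6L)+C₁x)/EI  [x≤a] with C₁=M₀(3b²-L²)/(6L)=-26/3 = (8·2³/(6·8)+(-26/3)·2)/20000 = -1/1250 m
Load 2 — applied couple M₀=12 kN·m at a=16/5 m (b=L-a=24/5):
  y_2 = (M₀x³/(6L)+C₁x)/EI  [x≤a] with C₁=M₀(3b²-L²)/(6L)=32/25 = (12·2³/(6·8)+(32/25)·2)/20000 = 57/250000 m
Load 3 — uniform load w=4 kN/m over full span:
  y_3 = -wx(L³-2Lx²+x³)/(24EI) = -4·2·(8³-2·8·2²+2³)/(24·20000) = -19/2500 m
Load 4 — triangular load w₀=20 kN/m (0→w₀ over full span):
  y_4 = -w₀x(7L⁴-10L²x²+3x⁴)/(360LEI) = -20·2·(7·8⁴-10·8²·2²+3·2⁴)/(360·8·20000) = -109/6000 m
Superposition: y = Σ y_i = -9877/375000 m ≈ -0.026339 m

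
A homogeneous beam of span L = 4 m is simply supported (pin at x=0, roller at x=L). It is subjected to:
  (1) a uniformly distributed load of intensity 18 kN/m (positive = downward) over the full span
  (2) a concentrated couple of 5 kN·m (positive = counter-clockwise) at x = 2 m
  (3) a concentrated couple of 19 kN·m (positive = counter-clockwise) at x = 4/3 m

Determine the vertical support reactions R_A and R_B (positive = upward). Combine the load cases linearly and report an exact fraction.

Load 1 — uniform load w=18 kN/m over full span:
  R_A = wL/2 = 18·4/2 = 36 kN
  R_B = wL/2 = 18·4/2 = 36 kN
Load 2 — applied couple M₀=5 kN·m at a=2 m (b=L-a=2):
  R_A = M₀/L = 5/4 kN
  R_B = -M₀/L = -5/4 kN
Load 3 — applied couple M₀=19 kN·m at a=4/3 m (b=L-a=8/3):
  R_A = M₀/L = 19/4 kN
  R_B = -M₀/L = -19/4 kN
Superposition: R_A = 42 kN, R_B = 30 kN

R_A = 42 kN, R_B = 30 kN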